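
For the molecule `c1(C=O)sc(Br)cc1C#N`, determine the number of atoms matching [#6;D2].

3

The query [#6;D2] means: any carbon bonded to exactly two heavy atoms.
Check the 10 heavy atoms by environment: 1× s (aromatic, D2) → no; 3× c (aromatic, D3) → no; 1× c (aromatic, D2) → match; 2× C (D2) → match; 1× O (D1) → no; 1× N (D1) → no; 1× Br (D1) → no.
Summing the matching environments: 1 + 2 = 3 matching atoms.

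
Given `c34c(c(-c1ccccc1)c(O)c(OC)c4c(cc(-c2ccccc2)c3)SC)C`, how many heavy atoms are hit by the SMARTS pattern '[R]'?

22

The query [R] means: R matches any atom that is part of a ring.
Check the 28 heavy atoms by environment: 22× c (aromatic, in 6-ring) → match; 3× C (acyclic) → no; 1× S (acyclic) → no; 2× O (acyclic) → no.
That gives 22 matching atoms.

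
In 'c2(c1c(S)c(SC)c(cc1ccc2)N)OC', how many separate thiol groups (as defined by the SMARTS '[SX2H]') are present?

[SX2H] is the SMARTS for a thiol: an aliphatic sulfur with two connections, one being H.
Exactly one fragment in the molecule meets all constraints, giving 1 match.

1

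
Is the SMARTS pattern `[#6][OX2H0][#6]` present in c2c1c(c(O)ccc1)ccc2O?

The pattern [#6][OX2H0][#6] describes an aliphatic oxygen bridging two carbons with no H on the oxygen — an ether.
The closest candidate here is a hydroxyl group (-OH), but the oxygen has H1, not H0 bridging two carbons. No other fragment satisfies the full query, so there is no match.

No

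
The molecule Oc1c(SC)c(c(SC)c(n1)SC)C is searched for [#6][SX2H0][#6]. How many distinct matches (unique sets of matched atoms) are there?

[#6][SX2H0][#6] is the SMARTS for a thioether: an aliphatic sulfur bridging two carbons with no H on the sulfur.
The molecule carries 3 separate instances of a methylthio ether (-SCH3) meeting every constraint; each maps to a distinct set of atoms, giving 3 matches.

3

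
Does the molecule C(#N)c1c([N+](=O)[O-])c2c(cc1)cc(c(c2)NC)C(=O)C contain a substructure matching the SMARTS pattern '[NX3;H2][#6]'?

The pattern [NX3;H2][#6] describes a trivalent nitrogen with two H attached to carbon — a primary amine.
The closest candidate here is a nitrile (-C#N), but the nitrogen is NX1 (triple-bonded), not NX3 with two H. No other fragment satisfies the full query, so there is no match.

No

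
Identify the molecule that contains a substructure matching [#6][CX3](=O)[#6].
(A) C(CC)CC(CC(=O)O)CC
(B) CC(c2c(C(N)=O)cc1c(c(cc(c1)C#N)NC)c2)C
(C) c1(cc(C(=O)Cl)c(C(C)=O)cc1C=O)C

C

[#6][CX3](=O)[#6] describes a carbonyl carbon (no H) flanked by two carbons (a ketone).
(A) has a carboxylic acid group (-C(=O)OH) but one neighbour of the carbonyl carbon is O, not C.
(B) has a primary amide (-C(=O)NH2) but one neighbour of the carbonyl carbon is N, not C.
(C) contains an acetyl/ketone group (-C(=O)CH3), which satisfies every atom and bond constraint.
So the answer is (C).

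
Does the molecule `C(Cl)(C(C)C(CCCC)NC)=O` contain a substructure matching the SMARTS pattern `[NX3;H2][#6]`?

No

The pattern [NX3;H2][#6] describes a trivalent nitrogen with two H attached to carbon — a primary amine.
The closest candidate here is an N-methylamino group (-NHCH3), but the nitrogen bears two carbons and only one H (H1), not H2. No other fragment satisfies the full query, so there is no match.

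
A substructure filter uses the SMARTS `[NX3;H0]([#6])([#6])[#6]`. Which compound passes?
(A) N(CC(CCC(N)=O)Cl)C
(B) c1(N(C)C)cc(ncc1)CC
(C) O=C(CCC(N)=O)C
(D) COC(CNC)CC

B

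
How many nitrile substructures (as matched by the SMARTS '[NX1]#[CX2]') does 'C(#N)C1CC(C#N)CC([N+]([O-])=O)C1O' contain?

2

[NX1]#[CX2] is the SMARTS for a nitrile: a nitrogen triple-bonded to a two-connected carbon.
The molecule carries 2 separate instances of a nitrile (-C#N) meeting every constraint; each maps to a distinct set of atoms, giving 2 matches.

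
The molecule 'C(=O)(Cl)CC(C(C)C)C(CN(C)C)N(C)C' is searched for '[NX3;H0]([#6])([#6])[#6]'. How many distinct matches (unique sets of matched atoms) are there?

[NX3;H0]([#6])([#6])[#6] is the SMARTS for a tertiary amine: a trivalent nitrogen with no H, bonded to three carbons.
The molecule carries 2 separate instances of a dimethylamino group (-N(CH3)2) meeting every constraint; each maps to a distinct set of atoms, giving 2 matches.

2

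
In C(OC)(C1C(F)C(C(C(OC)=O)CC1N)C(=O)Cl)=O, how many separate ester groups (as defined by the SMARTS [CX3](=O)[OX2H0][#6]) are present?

2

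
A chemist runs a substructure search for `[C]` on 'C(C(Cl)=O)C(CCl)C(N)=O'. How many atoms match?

The query [C] means: uppercase C matches aliphatic (non-aromatic) carbon only.
Check the 10 heavy atoms by environment: 5× C → match; 2× O → no; 1× N → no; 2× Cl → no.
That gives 5 matching atoms.

5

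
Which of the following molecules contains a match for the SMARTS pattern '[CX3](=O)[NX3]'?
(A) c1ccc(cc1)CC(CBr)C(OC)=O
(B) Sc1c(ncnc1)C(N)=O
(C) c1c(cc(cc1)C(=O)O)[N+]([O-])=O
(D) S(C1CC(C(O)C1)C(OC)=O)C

[CX3](=O)[NX3] describes a carbonyl carbon bonded to a trivalent nitrogen (an amide).
(A) has a methyl-ester group (-C(=O)OCH3) but the carbonyl is bonded to O, not to an NX3 nitrogen.
(B) contains a primary amide (-C(=O)NH2), which satisfies every atom and bond constraint.
(C) has a carboxylic acid group (-C(=O)OH) but the carbonyl is bonded to O, not to an NX3 nitrogen.
(D) has a methyl-ester group (-C(=O)OCH3) but the carbonyl is bonded to O, not to an NX3 nitrogen.
So the answer is (B).

B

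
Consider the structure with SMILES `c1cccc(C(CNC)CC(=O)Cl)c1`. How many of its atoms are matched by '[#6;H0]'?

The query [#6;H0] means: any carbon with no attached hydrogen.
Check the 14 heavy atoms by environment: 2× C (H2) → no; 1× C (H1) → no; 1× N (H1) → no; 1× C (H3) → no; 1× C (H0) → match; 1× O (H0) → no; 1× Cl (H0) → no; 1× c (aromatic, H0) → match; 5× c (aromatic, H1) → no.
Summing the matching environments: 1 + 1 = 2 matching atoms.

2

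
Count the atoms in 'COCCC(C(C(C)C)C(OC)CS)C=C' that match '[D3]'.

4

Check the 16 heavy atoms by environment: 4× C (D2) → no; 4× C (D3) → match; 5× C (D1) → no; 1× S (D1) → no; 2× O (D2) → no.
That gives 4 matching atoms.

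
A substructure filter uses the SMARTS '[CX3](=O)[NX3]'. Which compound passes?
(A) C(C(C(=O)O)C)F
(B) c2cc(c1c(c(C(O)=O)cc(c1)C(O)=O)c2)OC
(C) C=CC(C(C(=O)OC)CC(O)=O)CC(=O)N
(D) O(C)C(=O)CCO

C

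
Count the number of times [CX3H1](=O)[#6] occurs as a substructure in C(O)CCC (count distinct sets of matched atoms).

0

[CX3H1](=O)[#6] is the SMARTS for an aldehyde: an sp2 carbon with one H, double-bonded to O and single-bonded to carbon.
No fragment in the molecule satisfies every constraint, giving 0 matches.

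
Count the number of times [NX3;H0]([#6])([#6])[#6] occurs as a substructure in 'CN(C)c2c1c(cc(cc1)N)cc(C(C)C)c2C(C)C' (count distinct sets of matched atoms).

1

[NX3;H0]([#6])([#6])[#6] is the SMARTS for a tertiary amine: a trivalent nitrogen with no H, bonded to three carbons.
Exactly one fragment in the molecule meets all constraints, giving 1 match.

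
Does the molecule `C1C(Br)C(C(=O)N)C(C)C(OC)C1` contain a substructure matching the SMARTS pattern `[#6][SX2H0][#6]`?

The pattern [#6][SX2H0][#6] describes an aliphatic sulfur bridging two carbons with no H on the sulfur — a thioether.
The closest candidate here is a methoxy ether (-OCH3), but the bridging atom is O, not S. No other fragment satisfies the full query, so there is no match.

No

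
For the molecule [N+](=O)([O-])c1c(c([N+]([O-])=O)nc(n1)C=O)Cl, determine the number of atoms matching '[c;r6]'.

4

The query [c;r6] means: aromatic carbon that belongs to a six-membered ring.
Check the 15 heavy atoms by environment: 2× n (aromatic, in 6-ring) → no; 4× c (aromatic, in 6-ring) → match; 2× N (charge +1, acyclic) → no; 2× O (charge -1, acyclic) → no; 3× O (acyclic) → no; 1× Cl (acyclic) → no; 1× C (acyclic) → no.
That gives 4 matching atoms.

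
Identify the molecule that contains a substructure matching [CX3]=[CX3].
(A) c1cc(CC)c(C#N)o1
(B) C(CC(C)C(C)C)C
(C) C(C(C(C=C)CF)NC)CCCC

C

[CX3]=[CX3] describes a non-aromatic C=C double bond between two sp2 carbons (an alkene).
(A) has an ethyl group (-CH2CH3) but its C-C bond is a single bond between CX4 carbons, not CX3=CX3.
(B) has an ethyl group (-CH2CH3) but its C-C bond is a single bond between CX4 carbons, not CX3=CX3.
(C) contains a vinyl group (-CH=CH2), which satisfies every atom and bond constraint.
So the answer is (C).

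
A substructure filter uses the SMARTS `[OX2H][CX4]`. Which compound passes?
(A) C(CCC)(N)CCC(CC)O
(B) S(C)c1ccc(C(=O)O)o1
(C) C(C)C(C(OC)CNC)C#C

A

[OX2H][CX4] describes a hydroxyl oxygen bound to an sp3 (X4) carbon (an aliphatic alcohol).
(A) contains a hydroxyl group (-OH), which satisfies every atom and bond constraint.
(B) has a carboxylic acid group (-C(=O)OH) but the -OH is on a CX3 carbonyl carbon, not a CX4 carbon.
(C) has a methoxy ether (-OCH3) but the oxygen has H0 (ether), not H1.
So the answer is (A).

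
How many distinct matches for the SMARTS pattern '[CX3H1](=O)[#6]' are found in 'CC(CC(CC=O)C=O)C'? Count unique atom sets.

[CX3H1](=O)[#6] is the SMARTS for an aldehyde: an sp2 carbon with one H, double-bonded to O and single-bonded to carbon.
The molecule carries 2 separate instances of an aldehyde (-CHO) meeting every constraint; each maps to a distinct set of atoms, giving 2 matches.

2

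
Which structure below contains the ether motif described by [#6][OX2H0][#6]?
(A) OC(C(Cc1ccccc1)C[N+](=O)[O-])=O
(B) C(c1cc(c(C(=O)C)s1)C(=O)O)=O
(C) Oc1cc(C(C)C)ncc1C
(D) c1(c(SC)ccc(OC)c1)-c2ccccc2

D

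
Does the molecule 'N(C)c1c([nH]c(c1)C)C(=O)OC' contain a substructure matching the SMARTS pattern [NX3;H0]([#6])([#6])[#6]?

No

The pattern [NX3;H0]([#6])([#6])[#6] describes a trivalent nitrogen with no H, bonded to three carbons — a tertiary amine.
The closest candidate here is an N-methylamino group (-NHCH3), but the nitrogen still has one H (H1), not H0. No other fragment satisfies the full query, so there is no match.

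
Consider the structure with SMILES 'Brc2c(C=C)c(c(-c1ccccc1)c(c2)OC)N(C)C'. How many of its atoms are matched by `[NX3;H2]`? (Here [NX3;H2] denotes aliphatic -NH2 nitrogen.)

The query [NX3;H2] means: aliphatic N with 3 total connections, two of them H — an -NH2 nitrogen (amine or amide).
Check the 20 heavy atoms by environment: 6× c (aromatic, H0, X3) → no; 6× c (aromatic, H1, X3) → no; 1× O (H0, X2) → no; 3× C (H3, X4) → no; 1× C (H1, X3) → no; 1× C (H2, X3) → no; 1× N (H0, X3) → no; 1× Br (H0, X1) → no.
No environment satisfies the query, so 0 matching atoms.

0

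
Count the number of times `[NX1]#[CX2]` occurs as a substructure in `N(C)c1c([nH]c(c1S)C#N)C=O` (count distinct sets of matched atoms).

1

[NX1]#[CX2] is the SMARTS for a nitrile: a nitrogen triple-bonded to a two-connected carbon.
Exactly one fragment in the molecule meets all constraints, giving 1 match.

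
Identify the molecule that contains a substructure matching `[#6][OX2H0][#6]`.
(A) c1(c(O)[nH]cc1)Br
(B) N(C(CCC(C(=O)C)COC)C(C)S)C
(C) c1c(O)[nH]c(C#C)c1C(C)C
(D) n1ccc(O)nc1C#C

[#6][OX2H0][#6] describes an aliphatic oxygen bridging two carbons with no H on the oxygen (an ether).
(A) has a hydroxyl group (-OH) but the oxygen has H1, not H0 bridging two carbons.
(B) contains a methoxy ether (-OCH3), which satisfies every atom and bond constraint.
(C) has a hydroxyl group (-OH) but the oxygen has H1, not H0 bridging two carbons.
(D) has a hydroxyl group (-OH) but the oxygen has H1, not H0 bridging two carbons.
So the answer is (B).

B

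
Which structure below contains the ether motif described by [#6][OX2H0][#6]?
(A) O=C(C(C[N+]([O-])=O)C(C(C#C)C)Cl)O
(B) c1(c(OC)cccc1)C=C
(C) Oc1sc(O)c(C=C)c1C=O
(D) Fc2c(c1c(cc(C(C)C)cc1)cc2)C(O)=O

B

[#6][OX2H0][#6] describes an aliphatic oxygen bridging two carbons with no H on the oxygen (an ether).
(A) has a carboxylic acid group (-C(=O)OH) but the -OH oxygen has H1; the =O is OX1, not OX2.
(B) contains a methoxy ether (-OCH3), which satisfies every atom and bond constraint.
(C) has a hydroxyl group (-OH) but the oxygen has H1, not H0 bridging two carbons.
(D) has a carboxylic acid group (-C(=O)OH) but the -OH oxygen has H1; the =O is OX1, not OX2.
So the answer is (B).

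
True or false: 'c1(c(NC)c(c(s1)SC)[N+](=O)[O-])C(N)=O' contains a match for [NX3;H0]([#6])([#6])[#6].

The pattern [NX3;H0]([#6])([#6])[#6] describes a trivalent nitrogen with no H, bonded to three carbons — a tertiary amine.
The closest candidate here is a primary amide (-C(=O)NH2), but the amide nitrogen has H2 and only one carbon neighbour. No other fragment satisfies the full query, so there is no match.

False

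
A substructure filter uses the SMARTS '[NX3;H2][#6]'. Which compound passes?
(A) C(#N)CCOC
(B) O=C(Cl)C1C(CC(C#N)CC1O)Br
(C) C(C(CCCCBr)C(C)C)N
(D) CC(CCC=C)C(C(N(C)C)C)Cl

C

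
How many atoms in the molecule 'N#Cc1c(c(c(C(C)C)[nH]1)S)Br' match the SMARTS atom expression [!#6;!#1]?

The query [!#6;!#1] means: not carbon and not hydrogen — any heteroatom.
Check the 12 heavy atoms by environment: 1× n (aromatic) → match; 4× c (aromatic) → no; 4× C → no; 1× S → match; 1× Br → match; 1× N → match.
Summing the matching environments: 1 + 1 + 1 + 1 = 4 matching atoms.

4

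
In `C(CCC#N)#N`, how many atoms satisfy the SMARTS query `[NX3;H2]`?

Check the 6 heavy atoms by environment: 2× C (H2, X4) → no; 2× C (H0, X2) → no; 2× N (H0, X1) → no.
No environment satisfies the query, so 0 matching atoms.

0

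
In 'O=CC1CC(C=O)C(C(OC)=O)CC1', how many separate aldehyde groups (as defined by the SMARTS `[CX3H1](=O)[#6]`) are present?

[CX3H1](=O)[#6] is the SMARTS for an aldehyde: an sp2 carbon with one H, double-bonded to O and single-bonded to carbon.
The molecule carries 2 separate instances of an aldehyde (-CHO) meeting every constraint; each maps to a distinct set of atoms, giving 2 matches.

2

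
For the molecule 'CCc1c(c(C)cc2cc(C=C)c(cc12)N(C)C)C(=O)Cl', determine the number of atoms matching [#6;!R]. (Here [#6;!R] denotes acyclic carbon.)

8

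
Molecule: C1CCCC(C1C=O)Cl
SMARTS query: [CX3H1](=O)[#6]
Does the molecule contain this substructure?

Yes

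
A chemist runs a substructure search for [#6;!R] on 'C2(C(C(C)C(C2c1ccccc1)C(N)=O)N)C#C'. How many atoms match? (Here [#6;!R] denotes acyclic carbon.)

4

Check the 18 heavy atoms by environment: 5× C (in 5-ring) → no; 4× C (acyclic) → match; 1× O (acyclic) → no; 2× N (acyclic) → no; 6× c (aromatic, in 6-ring) → no.
That gives 4 matching atoms.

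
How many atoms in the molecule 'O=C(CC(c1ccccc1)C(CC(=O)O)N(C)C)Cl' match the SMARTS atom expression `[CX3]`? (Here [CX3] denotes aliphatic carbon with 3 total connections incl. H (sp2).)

Check the 19 heavy atoms by environment: 6× C (X4) → no; 6× c (aromatic, X3) → no; 1× N (X3) → no; 2× C (X3) → match; 2× O (X1) → no; 1× O (X2) → no; 1× Cl (X1) → no.
That gives 2 matching atoms.

2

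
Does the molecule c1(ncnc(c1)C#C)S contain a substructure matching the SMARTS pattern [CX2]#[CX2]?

Yes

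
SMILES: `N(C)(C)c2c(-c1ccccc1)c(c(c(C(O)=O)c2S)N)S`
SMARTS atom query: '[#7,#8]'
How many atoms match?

4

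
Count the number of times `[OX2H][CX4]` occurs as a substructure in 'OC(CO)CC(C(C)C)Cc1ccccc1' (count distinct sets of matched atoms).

2

[OX2H][CX4] is the SMARTS for an aliphatic alcohol: a hydroxyl oxygen bound to an sp3 (X4) carbon.
The molecule carries 2 separate instances of a hydroxyl group (-OH) meeting every constraint; each maps to a distinct set of atoms, giving 2 matches.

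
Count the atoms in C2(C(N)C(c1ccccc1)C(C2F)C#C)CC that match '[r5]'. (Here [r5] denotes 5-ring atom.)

5

The query [r5] means: r5 matches atoms in a five-membered ring.
Check the 17 heavy atoms by environment: 5× C (in 5-ring) → match; 1× N (acyclic) → no; 4× C (acyclic) → no; 1× F (acyclic) → no; 6× c (aromatic, in 6-ring) → no.
That gives 5 matching atoms.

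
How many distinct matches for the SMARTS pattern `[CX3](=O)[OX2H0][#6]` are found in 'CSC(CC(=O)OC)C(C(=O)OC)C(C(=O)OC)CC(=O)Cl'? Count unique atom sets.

3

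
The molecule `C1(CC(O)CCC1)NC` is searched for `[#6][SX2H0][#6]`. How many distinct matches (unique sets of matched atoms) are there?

0

[#6][SX2H0][#6] is the SMARTS for a thioether: an aliphatic sulfur bridging two carbons with no H on the sulfur.
No fragment in the molecule satisfies every constraint, giving 0 matches.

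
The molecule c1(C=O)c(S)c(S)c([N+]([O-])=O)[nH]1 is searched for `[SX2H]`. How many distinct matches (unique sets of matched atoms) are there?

2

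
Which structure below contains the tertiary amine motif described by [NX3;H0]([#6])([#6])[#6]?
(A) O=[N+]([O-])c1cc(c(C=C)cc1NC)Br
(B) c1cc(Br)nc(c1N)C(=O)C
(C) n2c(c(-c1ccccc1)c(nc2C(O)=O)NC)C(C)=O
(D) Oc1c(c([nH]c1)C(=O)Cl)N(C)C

D

[NX3;H0]([#6])([#6])[#6] describes a trivalent nitrogen with no H, bonded to three carbons (a tertiary amine).
(A) has an N-methylamino group (-NHCH3) but the nitrogen still has one H (H1), not H0.
(B) has a primary amino group (-NH2) but the nitrogen has H2, not H0 with three carbons.
(C) has an N-methylamino group (-NHCH3) but the nitrogen still has one H (H1), not H0.
(D) contains a dimethylamino group (-N(CH3)2), which satisfies every atom and bond constraint.
So the answer is (D).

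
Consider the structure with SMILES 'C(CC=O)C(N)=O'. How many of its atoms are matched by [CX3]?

2

The query [CX3] means: C with X3: aliphatic carbon with exactly 3 total connections.
Check the 7 heavy atoms by environment: 2× C (X4) → no; 2× C (X3) → match; 2× O (X1) → no; 1× N (X3) → no.
That gives 2 matching atoms.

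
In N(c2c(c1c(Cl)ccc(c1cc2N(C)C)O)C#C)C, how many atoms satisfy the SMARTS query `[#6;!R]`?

5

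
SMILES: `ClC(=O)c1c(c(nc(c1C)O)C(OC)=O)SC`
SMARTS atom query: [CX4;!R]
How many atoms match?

The query [CX4;!R] means: aliphatic carbon with four total connections, not in a ring.
Check the 17 heavy atoms by environment: 1× n (aromatic, X2, in 6-ring) → no; 5× c (aromatic, X3, in 6-ring) → no; 1× S (X2, acyclic) → no; 3× C (X4, acyclic) → match; 2× C (X3, acyclic) → no; 2× O (X1, acyclic) → no; 1× Cl (X1, acyclic) → no; 2× O (X2, acyclic) → no.
That gives 3 matching atoms.

3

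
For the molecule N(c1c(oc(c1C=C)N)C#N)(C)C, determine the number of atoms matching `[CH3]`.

The query [CH3] means: aliphatic carbon with exactly three hydrogens.
Check the 13 heavy atoms by environment: 1× o (aromatic, H0) → no; 4× c (aromatic, H0) → no; 1× N (H2) → no; 1× C (H1) → no; 1× C (H2) → no; 1× C (H0) → no; 2× N (H0) → no; 2× C (H3) → match.
That gives 2 matching atoms.

2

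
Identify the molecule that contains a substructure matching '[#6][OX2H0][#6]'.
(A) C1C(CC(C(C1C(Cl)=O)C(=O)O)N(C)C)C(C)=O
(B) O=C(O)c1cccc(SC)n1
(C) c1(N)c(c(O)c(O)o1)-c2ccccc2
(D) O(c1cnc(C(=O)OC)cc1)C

[#6][OX2H0][#6] describes an aliphatic oxygen bridging two carbons with no H on the oxygen (an ether).
(A) has a carboxylic acid group (-C(=O)OH) but the -OH oxygen has H1; the =O is OX1, not OX2.
(B) has a carboxylic acid group (-C(=O)OH) but the -OH oxygen has H1; the =O is OX1, not OX2.
(C) has a hydroxyl group (-OH) but the oxygen has H1, not H0 bridging two carbons.
(D) contains a methoxy ether (-OCH3), which satisfies every atom and bond constraint.
So the answer is (D).

D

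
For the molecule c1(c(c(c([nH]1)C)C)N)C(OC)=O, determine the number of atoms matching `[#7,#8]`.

4

Check the 12 heavy atoms by environment: 1× n (aromatic) → match; 4× c (aromatic) → no; 4× C → no; 1× N → match; 2× O → match.
Summing the matching environments: 1 + 1 + 2 = 4 matching atoms.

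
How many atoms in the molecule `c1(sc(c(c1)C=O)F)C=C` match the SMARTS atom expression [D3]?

3

The query [D3] means: atom with exactly three heavy-atom neighbours.
Check the 10 heavy atoms by environment: 1× s (aromatic, D2) → no; 3× c (aromatic, D3) → match; 1× c (aromatic, D2) → no; 2× C (D2) → no; 1× C (D1) → no; 1× O (D1) → no; 1× F (D1) → no.
That gives 3 matching atoms.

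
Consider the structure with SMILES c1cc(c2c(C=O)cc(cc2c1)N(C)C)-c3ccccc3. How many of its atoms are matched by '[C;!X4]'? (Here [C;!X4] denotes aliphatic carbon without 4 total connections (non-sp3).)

1

The query [C;!X4] means: aliphatic carbon that does not have four total connections.
Check the 21 heavy atoms by environment: 16× c (aromatic, X3) → no; 1× C (X3) → match; 1× O (X1) → no; 1× N (X3) → no; 2× C (X4) → no.
That gives 1 matching atom.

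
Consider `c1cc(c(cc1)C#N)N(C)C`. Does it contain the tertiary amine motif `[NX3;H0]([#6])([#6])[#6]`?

Yes

The pattern [NX3;H0]([#6])([#6])[#6] describes a trivalent nitrogen with no H, bonded to three carbons — a tertiary amine.
The molecule carries a dimethylamino group (-N(CH3)2), whose atoms satisfy every constraint of the query, so the pattern matches.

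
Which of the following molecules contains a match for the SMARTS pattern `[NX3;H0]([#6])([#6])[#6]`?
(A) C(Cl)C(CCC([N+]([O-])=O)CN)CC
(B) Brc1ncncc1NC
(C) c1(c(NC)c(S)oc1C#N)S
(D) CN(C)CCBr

D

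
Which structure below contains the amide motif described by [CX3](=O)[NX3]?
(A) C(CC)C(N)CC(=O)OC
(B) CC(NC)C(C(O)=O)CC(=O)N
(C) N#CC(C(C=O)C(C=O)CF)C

[CX3](=O)[NX3] describes a carbonyl carbon bonded to a trivalent nitrogen (an amide).
(A) has a primary amino group (-NH2) but the -NH2 is not attached to a carbonyl carbon.
(B) contains a primary amide (-C(=O)NH2), which satisfies every atom and bond constraint.
(C) has a nitrile (-C#N) but the nitrile N is NX1 (triple-bonded), not NX3.
So the answer is (B).

B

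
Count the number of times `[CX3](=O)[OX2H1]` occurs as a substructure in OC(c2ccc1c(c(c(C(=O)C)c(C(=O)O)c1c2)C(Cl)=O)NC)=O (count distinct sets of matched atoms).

2

[CX3](=O)[OX2H1] is the SMARTS for a carboxylic acid: an sp2 carbon double-bonded to O and single-bonded to an -OH oxygen.
The molecule carries 2 separate instances of a carboxylic acid group (-C(=O)OH) meeting every constraint; each maps to a distinct set of atoms, giving 2 matches.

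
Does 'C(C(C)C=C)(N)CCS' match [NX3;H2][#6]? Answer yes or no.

The pattern [NX3;H2][#6] describes a trivalent nitrogen with two H attached to carbon — a primary amine.
The molecule carries a primary amino group (-NH2), whose atoms satisfy every constraint of the query, so the pattern matches.

Yes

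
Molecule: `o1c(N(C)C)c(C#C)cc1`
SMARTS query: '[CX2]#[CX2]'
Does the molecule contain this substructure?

Yes

The pattern [CX2]#[CX2] describes a carbon-carbon triple bond — an alkyne.
The molecule carries an ethynyl group (-C#CH), whose atoms satisfy every constraint of the query, so the pattern matches.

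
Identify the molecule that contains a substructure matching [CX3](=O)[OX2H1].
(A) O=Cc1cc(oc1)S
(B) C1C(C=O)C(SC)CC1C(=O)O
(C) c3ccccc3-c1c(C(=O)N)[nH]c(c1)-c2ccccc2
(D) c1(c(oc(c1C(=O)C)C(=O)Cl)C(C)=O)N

B

[CX3](=O)[OX2H1] describes an sp2 carbon double-bonded to O and single-bonded to an -OH oxygen (a carboxylic acid).
(A) has an aldehyde (-CHO) but there is no singly-bonded oxygen on the carbonyl carbon.
(B) contains a carboxylic acid group (-C(=O)OH), which satisfies every atom and bond constraint.
(C) has a primary amide (-C(=O)NH2) but the carbonyl is bonded to N, not to an -OH oxygen.
(D) has an acyl chloride (-C(=O)Cl) but the carbonyl is bonded to Cl, not to an -OH oxygen.
So the answer is (B).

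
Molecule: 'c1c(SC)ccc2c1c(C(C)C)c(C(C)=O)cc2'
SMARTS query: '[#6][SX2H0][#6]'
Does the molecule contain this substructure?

The pattern [#6][SX2H0][#6] describes an aliphatic sulfur bridging two carbons with no H on the sulfur — a thioether.
The molecule carries a methylthio ether (-SCH3), whose atoms satisfy every constraint of the query, so the pattern matches.

Yes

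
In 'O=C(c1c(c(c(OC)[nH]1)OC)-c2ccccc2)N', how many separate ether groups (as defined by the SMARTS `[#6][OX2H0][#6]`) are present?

2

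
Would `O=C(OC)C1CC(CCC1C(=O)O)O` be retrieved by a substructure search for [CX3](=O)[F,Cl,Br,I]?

No

The pattern [CX3](=O)[F,Cl,Br,I] describes a carbonyl carbon bonded to a halogen — an acyl halide.
The closest candidate here is a methyl-ester group (-C(=O)OCH3), but the carbonyl is bonded to -O-C, not to a halogen. No other fragment satisfies the full query, so there is no match.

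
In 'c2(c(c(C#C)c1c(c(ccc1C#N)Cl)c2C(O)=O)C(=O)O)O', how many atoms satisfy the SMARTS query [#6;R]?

10

The query [#6;R] means: carbon that is part of a ring.
Check the 22 heavy atoms by environment: 10× c (aromatic, in 6-ring) → match; 5× C (acyclic) → no; 5× O (acyclic) → no; 1× N (acyclic) → no; 1× Cl (acyclic) → no.
That gives 10 matching atoms.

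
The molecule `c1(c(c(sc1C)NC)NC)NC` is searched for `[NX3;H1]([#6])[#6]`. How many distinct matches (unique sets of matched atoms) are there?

3

[NX3;H1]([#6])[#6] is the SMARTS for a secondary amine: a trivalent nitrogen with one H, bonded to two carbons.
The molecule carries 3 separate instances of an N-methylamino group (-NHCH3) meeting every constraint; each maps to a distinct set of atoms, giving 3 matches.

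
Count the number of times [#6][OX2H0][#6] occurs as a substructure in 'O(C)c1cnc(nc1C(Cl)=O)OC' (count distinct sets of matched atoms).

2

[#6][OX2H0][#6] is the SMARTS for an ether: an aliphatic oxygen bridging two carbons with no H on the oxygen.
The molecule carries 2 separate instances of a methoxy ether (-OCH3) meeting every constraint; each maps to a distinct set of atoms, giving 2 matches.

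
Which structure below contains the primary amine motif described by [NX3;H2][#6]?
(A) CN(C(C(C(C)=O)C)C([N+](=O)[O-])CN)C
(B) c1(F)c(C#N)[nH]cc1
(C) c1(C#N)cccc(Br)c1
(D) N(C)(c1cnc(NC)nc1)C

A

[NX3;H2][#6] describes a trivalent nitrogen with two H attached to carbon (a primary amine).
(A) contains a primary amino group (-NH2), which satisfies every atom and bond constraint.
(B) has a nitrile (-C#N) but the nitrogen is NX1 (triple-bonded), not NX3 with two H.
(C) has a nitrile (-C#N) but the nitrogen is NX1 (triple-bonded), not NX3 with two H.
(D) has a dimethylamino group (-N(CH3)2) but the nitrogen has H0, not H2.
So the answer is (A).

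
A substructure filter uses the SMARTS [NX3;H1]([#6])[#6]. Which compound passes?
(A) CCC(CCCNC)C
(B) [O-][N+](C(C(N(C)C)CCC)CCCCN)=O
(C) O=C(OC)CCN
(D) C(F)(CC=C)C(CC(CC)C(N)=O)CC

A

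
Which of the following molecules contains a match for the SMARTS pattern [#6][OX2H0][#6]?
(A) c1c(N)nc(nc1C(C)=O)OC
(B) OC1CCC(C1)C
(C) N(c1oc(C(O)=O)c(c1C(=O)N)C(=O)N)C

[#6][OX2H0][#6] describes an aliphatic oxygen bridging two carbons with no H on the oxygen (an ether).
(A) contains a methoxy ether (-OCH3), which satisfies every atom and bond constraint.
(B) has a hydroxyl group (-OH) but the oxygen has H1, not H0 bridging two carbons.
(C) has a carboxylic acid group (-C(=O)OH) but the -OH oxygen has H1; the =O is OX1, not OX2.
So the answer is (A).

A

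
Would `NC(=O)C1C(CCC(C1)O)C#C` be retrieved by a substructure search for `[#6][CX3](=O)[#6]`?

The pattern [#6][CX3](=O)[#6] describes a carbonyl carbon (no H) flanked by two carbons — a ketone.
The closest candidate here is a primary amide (-C(=O)NH2), but one neighbour of the carbonyl carbon is N, not C. No other fragment satisfies the full query, so there is no match.

No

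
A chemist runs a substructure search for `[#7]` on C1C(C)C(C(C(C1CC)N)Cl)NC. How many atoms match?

The query [#7] means: #7 matches any nitrogen atom regardless of aromaticity.
Check the 13 heavy atoms by environment: 10× C → no; 2× N → match; 1× Cl → no.
That gives 2 matching atoms.

2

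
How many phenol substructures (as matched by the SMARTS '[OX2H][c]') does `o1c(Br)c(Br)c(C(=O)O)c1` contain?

[OX2H][c] is the SMARTS for a phenol: a hydroxyl oxygen attached to an aromatic carbon.
No fragment in the molecule satisfies every constraint, giving 0 matches.

0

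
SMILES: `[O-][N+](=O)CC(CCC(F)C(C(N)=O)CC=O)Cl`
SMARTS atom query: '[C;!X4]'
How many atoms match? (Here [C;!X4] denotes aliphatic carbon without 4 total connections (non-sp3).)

2

The query [C;!X4] means: aliphatic carbon that does not have four total connections.
Check the 17 heavy atoms by environment: 7× C (X4) → no; 2× C (X3) → match; 3× O (X1) → no; 1× N (X3) → no; 1× F (X1) → no; 1× Cl (X1) → no; 1× N (charge +1, X3) → no; 1× O (charge -1, X1) → no.
That gives 2 matching atoms.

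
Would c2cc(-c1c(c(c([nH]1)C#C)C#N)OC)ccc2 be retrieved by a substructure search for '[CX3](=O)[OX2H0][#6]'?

The pattern [CX3](=O)[OX2H0][#6] describes a carbonyl carbon bonded to an oxygen that is itself bonded to carbon (no H on that O) — an ester.
The closest candidate here is a methoxy ether (-OCH3), but the ether oxygen is not adjacent to a C=O carbon. No other fragment satisfies the full query, so there is no match.

No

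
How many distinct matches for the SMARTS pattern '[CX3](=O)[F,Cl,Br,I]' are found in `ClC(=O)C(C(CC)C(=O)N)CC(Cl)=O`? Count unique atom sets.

2

[CX3](=O)[F,Cl,Br,I] is the SMARTS for an acyl halide: a carbonyl carbon bonded to a halogen.
The molecule carries 2 separate instances of an acyl chloride (-C(=O)Cl) meeting every constraint; each maps to a distinct set of atoms, giving 2 matches.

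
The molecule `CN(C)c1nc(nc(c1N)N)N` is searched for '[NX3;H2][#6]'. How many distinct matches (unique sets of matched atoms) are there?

3

[NX3;H2][#6] is the SMARTS for a primary amine: a trivalent nitrogen with two H attached to carbon.
The molecule carries 3 separate instances of a primary amino group (-NH2) meeting every constraint; each maps to a distinct set of atoms, giving 3 matches.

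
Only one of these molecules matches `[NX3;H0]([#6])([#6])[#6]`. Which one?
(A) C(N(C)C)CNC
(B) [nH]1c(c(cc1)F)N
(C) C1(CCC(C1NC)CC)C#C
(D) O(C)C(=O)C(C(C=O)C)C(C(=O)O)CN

[NX3;H0]([#6])([#6])[#6] describes a trivalent nitrogen with no H, bonded to three carbons (a tertiary amine).
(A) contains a dimethylamino group (-N(CH3)2), which satisfies every atom and bond constraint.
(B) has a primary amino group (-NH2) but the nitrogen has H2, not H0 with three carbons.
(C) has an N-methylamino group (-NHCH3) but the nitrogen still has one H (H1), not H0.
(D) has a primary amino group (-NH2) but the nitrogen has H2, not H0 with three carbons.
So the answer is (A).

A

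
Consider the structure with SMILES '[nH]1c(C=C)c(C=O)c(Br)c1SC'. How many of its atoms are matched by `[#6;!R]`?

4

The query [#6;!R] means: carbon not in any ring.
Check the 12 heavy atoms by environment: 1× n (aromatic, in 5-ring) → no; 4× c (aromatic, in 5-ring) → no; 4× C (acyclic) → match; 1× O (acyclic) → no; 1× S (acyclic) → no; 1× Br (acyclic) → no.
That gives 4 matching atoms.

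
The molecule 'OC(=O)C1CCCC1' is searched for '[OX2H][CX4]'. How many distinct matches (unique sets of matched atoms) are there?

0

[OX2H][CX4] is the SMARTS for an aliphatic alcohol: a hydroxyl oxygen bound to an sp3 (X4) carbon.
The molecule has a carboxylic acid group (-C(=O)OH), but the -OH is on a CX3 carbonyl carbon, not a CX4 carbon; nothing else fits, so there are 0 matches.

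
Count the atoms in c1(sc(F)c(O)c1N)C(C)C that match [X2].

2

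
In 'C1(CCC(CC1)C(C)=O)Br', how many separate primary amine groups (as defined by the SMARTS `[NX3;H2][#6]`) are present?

0

[NX3;H2][#6] is the SMARTS for a primary amine: a trivalent nitrogen with two H attached to carbon.
No fragment in the molecule satisfies every constraint, giving 0 matches.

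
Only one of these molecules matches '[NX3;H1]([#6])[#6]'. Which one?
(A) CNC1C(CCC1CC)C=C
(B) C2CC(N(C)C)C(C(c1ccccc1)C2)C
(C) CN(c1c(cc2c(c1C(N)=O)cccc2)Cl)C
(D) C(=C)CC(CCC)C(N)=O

A

[NX3;H1]([#6])[#6] describes a trivalent nitrogen with one H, bonded to two carbons (a secondary amine).
(A) contains an N-methylamino group (-NHCH3), which satisfies every atom and bond constraint.
(B) has a dimethylamino group (-N(CH3)2) but the nitrogen has H0, not H1.
(C) has a primary amide (-C(=O)NH2) but the -C(=O)NH2 nitrogen has H2, not H1.
(D) has a primary amide (-C(=O)NH2) but the -C(=O)NH2 nitrogen has H2, not H1.
So the answer is (A).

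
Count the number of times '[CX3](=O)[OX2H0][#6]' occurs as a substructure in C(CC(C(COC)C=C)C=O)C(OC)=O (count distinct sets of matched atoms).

1

[CX3](=O)[OX2H0][#6] is the SMARTS for an ester: a carbonyl carbon bonded to an oxygen that is itself bonded to carbon (no H on that O).
Exactly one fragment in the molecule meets all constraints, giving 1 match.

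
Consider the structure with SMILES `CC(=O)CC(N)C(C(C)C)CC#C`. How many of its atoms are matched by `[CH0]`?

2

Check the 13 heavy atoms by environment: 2× C (H2) → no; 4× C (H1) → no; 3× C (H3) → no; 2× C (H0) → match; 1× O (H0) → no; 1× N (H2) → no.
That gives 2 matching atoms.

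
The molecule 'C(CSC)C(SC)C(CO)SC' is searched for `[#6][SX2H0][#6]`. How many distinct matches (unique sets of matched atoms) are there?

[#6][SX2H0][#6] is the SMARTS for a thioether: an aliphatic sulfur bridging two carbons with no H on the sulfur.
The molecule carries 3 separate instances of a methylthio ether (-SCH3) meeting every constraint; each maps to a distinct set of atoms, giving 3 matches.

3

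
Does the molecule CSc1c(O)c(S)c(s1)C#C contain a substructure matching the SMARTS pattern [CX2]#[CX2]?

Yes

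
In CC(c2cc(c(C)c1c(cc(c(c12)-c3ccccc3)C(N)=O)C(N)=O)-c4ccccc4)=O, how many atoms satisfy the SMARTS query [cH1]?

12

The query [cH1] means: aromatic carbon bearing exactly one hydrogen.
Check the 32 heavy atoms by environment: 10× c (aromatic, H0) → no; 12× c (aromatic, H1) → match; 3× C (H0) → no; 3× O (H0) → no; 2× N (H2) → no; 2× C (H3) → no.
That gives 12 matching atoms.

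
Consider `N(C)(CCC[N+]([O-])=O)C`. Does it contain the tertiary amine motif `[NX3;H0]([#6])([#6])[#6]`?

Yes

The pattern [NX3;H0]([#6])([#6])[#6] describes a trivalent nitrogen with no H, bonded to three carbons — a tertiary amine.
The molecule carries a dimethylamino group (-N(CH3)2), whose atoms satisfy every constraint of the query, so the pattern matches.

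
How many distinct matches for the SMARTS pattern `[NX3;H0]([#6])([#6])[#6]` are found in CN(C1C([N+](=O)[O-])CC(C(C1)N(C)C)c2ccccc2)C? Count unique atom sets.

[NX3;H0]([#6])([#6])[#6] is the SMARTS for a tertiary amine: a trivalent nitrogen with no H, bonded to three carbons.
The molecule carries 2 separate instances of a dimethylamino group (-N(CH3)2) meeting every constraint; each maps to a distinct set of atoms, giving 2 matches.

2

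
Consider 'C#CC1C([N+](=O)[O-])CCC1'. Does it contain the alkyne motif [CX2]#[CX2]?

The pattern [CX2]#[CX2] describes a carbon-carbon triple bond — an alkyne.
The molecule carries an ethynyl group (-C#CH), whose atoms satisfy every constraint of the query, so the pattern matches.

Yes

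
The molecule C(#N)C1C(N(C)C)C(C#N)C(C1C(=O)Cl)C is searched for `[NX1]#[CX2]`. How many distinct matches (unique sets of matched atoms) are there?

2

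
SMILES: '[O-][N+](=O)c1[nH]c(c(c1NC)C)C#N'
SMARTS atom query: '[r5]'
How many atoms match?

5

The query [r5] means: r5 matches atoms in a five-membered ring.
Check the 13 heavy atoms by environment: 1× n (aromatic, in 5-ring) → match; 4× c (aromatic, in 5-ring) → match; 3× C (acyclic) → no; 2× N (acyclic) → no; 1× N (charge +1, acyclic) → no; 1× O (charge -1, acyclic) → no; 1× O (acyclic) → no.
Summing the matching environments: 1 + 4 = 5 matching atoms.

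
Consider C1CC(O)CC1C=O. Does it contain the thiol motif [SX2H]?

The pattern [SX2H] describes an aliphatic sulfur with two connections, one being H — a thiol.
The closest candidate here is a hydroxyl group (-OH), but it is an -OH, not an -SH. No other fragment satisfies the full query, so there is no match.

No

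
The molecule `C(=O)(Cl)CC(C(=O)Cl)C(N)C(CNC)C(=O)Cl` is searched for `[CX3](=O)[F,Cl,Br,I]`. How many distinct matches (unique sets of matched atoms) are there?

3

[CX3](=O)[F,Cl,Br,I] is the SMARTS for an acyl halide: a carbonyl carbon bonded to a halogen.
The molecule carries 3 separate instances of an acyl chloride (-C(=O)Cl) meeting every constraint; each maps to a distinct set of atoms, giving 3 matches.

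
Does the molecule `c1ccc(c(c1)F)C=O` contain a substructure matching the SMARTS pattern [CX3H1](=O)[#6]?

Yes

The pattern [CX3H1](=O)[#6] describes an sp2 carbon with one H, double-bonded to O and single-bonded to carbon — an aldehyde.
The molecule carries an aldehyde (-CHO), whose atoms satisfy every constraint of the query, so the pattern matches.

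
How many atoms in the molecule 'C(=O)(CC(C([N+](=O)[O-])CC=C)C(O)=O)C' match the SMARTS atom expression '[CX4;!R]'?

5

The query [CX4;!R] means: aliphatic carbon with four total connections, not in a ring.
Check the 15 heavy atoms by environment: 5× C (X4, acyclic) → match; 4× C (X3, acyclic) → no; 3× O (X1, acyclic) → no; 1× O (X2, acyclic) → no; 1× N (charge +1, X3, acyclic) → no; 1× O (charge -1, X1, acyclic) → no.
That gives 5 matching atoms.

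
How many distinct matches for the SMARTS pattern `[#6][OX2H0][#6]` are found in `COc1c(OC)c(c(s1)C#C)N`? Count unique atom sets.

2

[#6][OX2H0][#6] is the SMARTS for an ether: an aliphatic oxygen bridging two carbons with no H on the oxygen.
The molecule carries 2 separate instances of a methoxy ether (-OCH3) meeting every constraint; each maps to a distinct set of atoms, giving 2 matches.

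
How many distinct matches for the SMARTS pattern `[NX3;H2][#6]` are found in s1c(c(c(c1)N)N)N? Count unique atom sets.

3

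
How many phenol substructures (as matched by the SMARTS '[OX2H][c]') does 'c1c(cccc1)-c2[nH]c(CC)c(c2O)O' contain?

2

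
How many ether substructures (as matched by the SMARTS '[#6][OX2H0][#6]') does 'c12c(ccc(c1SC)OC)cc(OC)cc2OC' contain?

3

[#6][OX2H0][#6] is the SMARTS for an ether: an aliphatic oxygen bridging two carbons with no H on the oxygen.
The molecule carries 3 separate instances of a methoxy ether (-OCH3) meeting every constraint; each maps to a distinct set of atoms, giving 3 matches.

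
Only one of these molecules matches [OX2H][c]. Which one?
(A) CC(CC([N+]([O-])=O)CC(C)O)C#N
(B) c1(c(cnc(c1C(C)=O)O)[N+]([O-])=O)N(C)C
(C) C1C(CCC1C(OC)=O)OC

B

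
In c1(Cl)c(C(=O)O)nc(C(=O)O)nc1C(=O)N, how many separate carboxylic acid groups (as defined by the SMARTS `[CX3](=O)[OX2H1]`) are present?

[CX3](=O)[OX2H1] is the SMARTS for a carboxylic acid: an sp2 carbon double-bonded to O and single-bonded to an -OH oxygen.
The molecule carries 2 separate instances of a carboxylic acid group (-C(=O)OH) meeting every constraint; each maps to a distinct set of atoms, giving 2 matches.

2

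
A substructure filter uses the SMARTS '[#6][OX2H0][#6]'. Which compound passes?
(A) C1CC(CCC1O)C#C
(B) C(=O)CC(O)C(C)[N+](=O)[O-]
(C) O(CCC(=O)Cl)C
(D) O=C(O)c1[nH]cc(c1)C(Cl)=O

C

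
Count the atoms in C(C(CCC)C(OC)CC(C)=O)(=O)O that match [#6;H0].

2

The query [#6;H0] means: any carbon with no attached hydrogen.
Check the 14 heavy atoms by environment: 3× C (H2) → no; 2× C (H1) → no; 3× C (H3) → no; 3× O (H0) → no; 2× C (H0) → match; 1× O (H1) → no.
That gives 2 matching atoms.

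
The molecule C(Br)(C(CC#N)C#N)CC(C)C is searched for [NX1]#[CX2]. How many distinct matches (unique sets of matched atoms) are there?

[NX1]#[CX2] is the SMARTS for a nitrile: a nitrogen triple-bonded to a two-connected carbon.
The molecule carries 2 separate instances of a nitrile (-C#N) meeting every constraint; each maps to a distinct set of atoms, giving 2 matches.

2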